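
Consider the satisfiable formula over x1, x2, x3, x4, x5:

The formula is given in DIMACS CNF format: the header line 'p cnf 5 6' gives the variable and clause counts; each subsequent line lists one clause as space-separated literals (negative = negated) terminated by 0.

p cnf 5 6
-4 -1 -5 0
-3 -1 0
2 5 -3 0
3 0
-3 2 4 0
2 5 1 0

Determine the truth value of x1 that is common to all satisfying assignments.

False

Suppose x1 = True.
From the singleton clause (¬x3), x3 = False.
That conflicts with the unit clause (x3).
So every satisfying assignment has x1 = False.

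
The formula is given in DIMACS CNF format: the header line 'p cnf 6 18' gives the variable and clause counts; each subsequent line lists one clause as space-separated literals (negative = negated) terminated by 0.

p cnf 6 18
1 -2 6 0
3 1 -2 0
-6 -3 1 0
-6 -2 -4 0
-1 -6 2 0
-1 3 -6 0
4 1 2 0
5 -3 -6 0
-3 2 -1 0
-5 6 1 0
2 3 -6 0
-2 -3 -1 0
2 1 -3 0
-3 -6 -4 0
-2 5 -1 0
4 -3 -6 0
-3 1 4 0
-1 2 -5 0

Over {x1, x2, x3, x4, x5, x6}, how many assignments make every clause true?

There are 2^6 = 64 truth assignments over (x1, x2, x3, x4, x5, x6).
Split on x6. With x6 = True, the clauses containing x6 are satisfied and ¬x6 drops from the rest; 0 of the 2^5 = 32 assignments to the other variables satisfy what remains.
With x6 = False, by the same count on the reduced clause set, 5 assignments work.
(One model: x1=F, x2=F, x3=F, x4=T, x5=F, x6=F.)
Total: 0 + 5 = 5.

5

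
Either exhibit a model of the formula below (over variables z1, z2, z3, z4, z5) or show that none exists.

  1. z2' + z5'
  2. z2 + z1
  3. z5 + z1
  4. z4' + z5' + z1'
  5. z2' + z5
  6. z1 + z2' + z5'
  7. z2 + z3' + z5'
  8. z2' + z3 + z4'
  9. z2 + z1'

UNSATISFIABLE

Case z2 = 0:
Unit clause (z1) forces z1 = 1.
That conflicts with the unit clause (z1').
Backtrack on z2: now try z2 = 1.
Unit clause (z5') forces z5 = 0.
That conflicts with the unit clause (z5).
Both values of z2 lead to a conflict.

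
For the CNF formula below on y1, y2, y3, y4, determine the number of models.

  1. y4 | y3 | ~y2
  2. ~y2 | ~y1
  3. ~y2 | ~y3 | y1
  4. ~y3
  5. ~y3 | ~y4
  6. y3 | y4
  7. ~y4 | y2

There are 2^4 = 16 truth assignments over (y1, y2, y3, y4).
Check each against the 7 clauses (columns in the order y1, y2, y3, y4):
  F F F F  ✗ fails (y3 | y4)
  F F F T  ✗ fails (~y4 | y2)
  F F T F  ✗ fails (~y3)
  F F T T  ✗ fails (~y3)
  F T F F  ✗ fails (y4 | y3 | ~y2)
  F T F T  ✓ satisfies all
  F T T F  ✗ fails (~y2 | ~y3 | y1)
  F T T T  ✗ fails (~y2 | ~y3 | y1)
  T F F F  ✗ fails (y3 | y4)
  T F F T  ✗ fails (~y4 | y2)
  T F T F  ✗ fails (~y3)
  T F T T  ✗ fails (~y3)
  T T F F  ✗ fails (y4 | y3 | ~y2)
  T T F T  ✗ fails (~y2 | ~y1)
  T T T F  ✗ fails (~y2 | ~y1)
  T T T T  ✗ fails (~y2 | ~y1)
1 of the 16 rows is a model.

1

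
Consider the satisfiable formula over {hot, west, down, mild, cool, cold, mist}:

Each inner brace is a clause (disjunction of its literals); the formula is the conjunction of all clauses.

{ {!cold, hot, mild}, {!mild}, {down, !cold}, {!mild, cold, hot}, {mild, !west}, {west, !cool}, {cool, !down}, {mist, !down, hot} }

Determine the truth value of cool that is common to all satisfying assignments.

Suppose cool = true.
From the singleton clause (!mild), mild = false.
From the singleton clause (!west), west = false.
Now (west) is unsatisfied and unit — conflict.
So every satisfying assignment has cool = False.

False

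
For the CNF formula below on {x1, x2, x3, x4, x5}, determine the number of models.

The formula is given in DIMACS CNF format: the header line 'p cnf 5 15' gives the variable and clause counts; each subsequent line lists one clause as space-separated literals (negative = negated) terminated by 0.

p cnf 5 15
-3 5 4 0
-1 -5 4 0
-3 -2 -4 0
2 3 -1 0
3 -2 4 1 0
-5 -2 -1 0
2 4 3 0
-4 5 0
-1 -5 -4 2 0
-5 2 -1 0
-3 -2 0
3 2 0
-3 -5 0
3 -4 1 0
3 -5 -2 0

There are 2^5 = 32 truth assignments over (x1, x2, x3, x4, x5).
Split on x3. With x3 = True, the clauses containing x3 are satisfied and ¬x3 drops from the rest; 0 of the 2^4 = 16 assignments to the other variables satisfy what remains.
With x3 = False, by the same count on the reduced clause set, 1 assignment works.
(One model: x1=T, x2=T, x3=F, x4=F, x5=F.)
Total: 0 + 1 = 1.

1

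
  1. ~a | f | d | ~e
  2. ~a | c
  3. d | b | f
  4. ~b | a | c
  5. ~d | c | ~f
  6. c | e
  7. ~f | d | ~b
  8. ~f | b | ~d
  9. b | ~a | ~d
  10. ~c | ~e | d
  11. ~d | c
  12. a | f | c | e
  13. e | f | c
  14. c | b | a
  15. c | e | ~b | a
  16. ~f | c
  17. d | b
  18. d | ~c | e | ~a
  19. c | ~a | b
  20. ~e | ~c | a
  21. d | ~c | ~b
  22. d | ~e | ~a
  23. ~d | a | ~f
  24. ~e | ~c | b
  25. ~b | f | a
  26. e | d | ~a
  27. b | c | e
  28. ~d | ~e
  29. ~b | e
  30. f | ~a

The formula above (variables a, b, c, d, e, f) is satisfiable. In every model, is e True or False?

False

Suppose e = 1.
Unit clause (~d) forces d = 0.
Unit clause (~c) forces c = 0.
Unit clause (~a) forces a = 0.
Unit clause (~b) forces b = 0.
But (b) is also a unit clause — contradiction.
So every satisfying assignment has e = False.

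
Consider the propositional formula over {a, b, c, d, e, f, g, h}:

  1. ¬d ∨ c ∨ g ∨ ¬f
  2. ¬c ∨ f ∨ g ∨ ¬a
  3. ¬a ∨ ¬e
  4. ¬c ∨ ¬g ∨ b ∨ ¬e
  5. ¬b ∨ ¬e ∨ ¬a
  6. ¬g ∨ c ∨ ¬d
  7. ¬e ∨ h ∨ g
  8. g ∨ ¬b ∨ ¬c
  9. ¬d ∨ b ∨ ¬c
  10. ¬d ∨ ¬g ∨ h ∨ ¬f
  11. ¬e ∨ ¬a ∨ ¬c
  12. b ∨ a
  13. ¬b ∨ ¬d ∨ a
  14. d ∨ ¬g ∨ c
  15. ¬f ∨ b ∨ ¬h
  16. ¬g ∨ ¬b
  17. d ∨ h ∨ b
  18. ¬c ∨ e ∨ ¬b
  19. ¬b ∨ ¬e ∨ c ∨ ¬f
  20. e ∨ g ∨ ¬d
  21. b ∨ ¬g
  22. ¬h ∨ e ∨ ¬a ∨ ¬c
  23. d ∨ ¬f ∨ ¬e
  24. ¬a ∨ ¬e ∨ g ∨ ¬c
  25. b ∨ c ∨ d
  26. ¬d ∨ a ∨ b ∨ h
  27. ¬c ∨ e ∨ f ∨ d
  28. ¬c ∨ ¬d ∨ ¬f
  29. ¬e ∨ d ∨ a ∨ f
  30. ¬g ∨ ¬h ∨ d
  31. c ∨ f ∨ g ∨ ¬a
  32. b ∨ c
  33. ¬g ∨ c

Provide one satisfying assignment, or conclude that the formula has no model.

a: False,  b: True,  c: False,  d: False,  e: False,  f: True,  g: False,  h: True

Try a = False.
(b) alone gives b = True.
(¬d) alone gives d = False.
(¬g) alone gives g = False.
(¬c) alone gives c = False.
Try e = False.
No clause remains; f, h are free.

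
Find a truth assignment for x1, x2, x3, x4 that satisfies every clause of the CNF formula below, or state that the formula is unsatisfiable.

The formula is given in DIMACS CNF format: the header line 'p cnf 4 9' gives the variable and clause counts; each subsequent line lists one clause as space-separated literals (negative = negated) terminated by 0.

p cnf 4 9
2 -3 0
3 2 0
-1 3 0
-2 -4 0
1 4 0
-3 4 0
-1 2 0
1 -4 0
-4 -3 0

UNSATISFIABLE

Case x2 = True:
Unit clause (¬x4) forces x4 = False.
Unit clause (x1) forces x1 = True.
Unit clause (x3) forces x3 = True.
That conflicts with the unit clause (¬x3).
So x2 must be the other value — set x2 = False.
Unit clause (¬x3) forces x3 = False.
That conflicts with the unit clause (x3).
Neither x2 = True nor x2 = False works.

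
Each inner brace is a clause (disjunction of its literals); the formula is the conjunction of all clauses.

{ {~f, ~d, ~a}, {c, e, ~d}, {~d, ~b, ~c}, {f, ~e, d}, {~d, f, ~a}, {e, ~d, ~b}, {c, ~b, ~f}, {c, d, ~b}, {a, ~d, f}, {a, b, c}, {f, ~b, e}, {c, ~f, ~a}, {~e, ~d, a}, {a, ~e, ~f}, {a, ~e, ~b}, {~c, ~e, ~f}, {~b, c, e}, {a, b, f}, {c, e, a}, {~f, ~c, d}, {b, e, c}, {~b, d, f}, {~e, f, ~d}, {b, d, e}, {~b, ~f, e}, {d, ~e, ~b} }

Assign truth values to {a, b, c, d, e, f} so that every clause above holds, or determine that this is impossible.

Branch on f: set f = 1.
Branch on d: set d = 1.
From the singleton clause (~a), a = 0.
From the singleton clause (~e), e = 0.
From the singleton clause (c), c = 1.
From the singleton clause (~b), b = 0.
This assignment satisfies each clause.

a: 0, b: 0, c: 1, d: 1, e: 0, f: 1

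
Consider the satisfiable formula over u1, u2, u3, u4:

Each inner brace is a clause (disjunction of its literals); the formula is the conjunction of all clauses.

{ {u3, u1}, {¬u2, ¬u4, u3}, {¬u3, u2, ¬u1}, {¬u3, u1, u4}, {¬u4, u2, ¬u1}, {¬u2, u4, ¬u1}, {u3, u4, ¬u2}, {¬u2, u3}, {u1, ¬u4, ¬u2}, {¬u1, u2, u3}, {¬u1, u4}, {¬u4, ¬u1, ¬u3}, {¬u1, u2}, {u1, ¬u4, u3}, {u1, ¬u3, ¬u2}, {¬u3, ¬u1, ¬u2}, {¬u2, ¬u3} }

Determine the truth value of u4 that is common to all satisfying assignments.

Suppose u4 = False.
The clause (¬u1) is unit, so u1 = False.
The clause (u3) is unit, so u3 = True.
That conflicts with the unit clause (¬u3).
So every satisfying assignment has u4 = True.

True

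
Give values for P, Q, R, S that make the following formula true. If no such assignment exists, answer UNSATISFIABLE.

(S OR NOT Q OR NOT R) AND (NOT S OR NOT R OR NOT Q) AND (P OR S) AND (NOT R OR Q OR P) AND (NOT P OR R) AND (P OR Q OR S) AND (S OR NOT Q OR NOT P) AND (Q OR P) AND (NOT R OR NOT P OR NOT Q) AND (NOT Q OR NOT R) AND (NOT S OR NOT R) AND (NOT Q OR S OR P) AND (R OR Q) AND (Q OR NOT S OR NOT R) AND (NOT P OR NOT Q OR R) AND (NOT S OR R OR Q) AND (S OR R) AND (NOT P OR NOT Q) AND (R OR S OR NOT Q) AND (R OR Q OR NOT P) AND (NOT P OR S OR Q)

P: false, Q: true, R: false, S: true

Branch on P: set P = false.
Unit clause (S) forces S = true.
Unit clause (Q) forces Q = true.
Unit clause (NOT R) forces R = false.
Every clause now holds.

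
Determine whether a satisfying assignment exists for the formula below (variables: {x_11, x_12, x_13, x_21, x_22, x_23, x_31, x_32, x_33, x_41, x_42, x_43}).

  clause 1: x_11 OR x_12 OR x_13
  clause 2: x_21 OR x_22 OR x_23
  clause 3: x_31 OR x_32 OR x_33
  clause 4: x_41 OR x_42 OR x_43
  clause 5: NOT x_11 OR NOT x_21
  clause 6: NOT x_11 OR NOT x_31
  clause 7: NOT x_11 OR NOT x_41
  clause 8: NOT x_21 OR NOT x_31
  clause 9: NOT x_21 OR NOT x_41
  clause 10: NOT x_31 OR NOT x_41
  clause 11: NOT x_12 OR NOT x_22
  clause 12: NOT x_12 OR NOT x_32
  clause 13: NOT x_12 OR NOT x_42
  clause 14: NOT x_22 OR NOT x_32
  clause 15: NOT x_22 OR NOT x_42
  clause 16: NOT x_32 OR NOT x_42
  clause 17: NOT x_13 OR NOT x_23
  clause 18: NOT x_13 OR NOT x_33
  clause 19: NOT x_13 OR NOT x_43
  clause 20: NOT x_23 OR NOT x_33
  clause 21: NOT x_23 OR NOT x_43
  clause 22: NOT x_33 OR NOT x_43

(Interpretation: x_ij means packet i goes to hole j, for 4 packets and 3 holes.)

Branch on x_11: set x_11 = false.
Branch on x_12: set x_12 = true.
The clause (NOT x_22) is unit, so x_22 = false.
The clause (NOT x_32) is unit, so x_32 = false.
The clause (NOT x_42) is unit, so x_42 = false.
Branch on x_21: set x_21 = true.
The clause (NOT x_31) is unit, so x_31 = false.
The clause (x_33) is unit, so x_33 = true.
The clause (NOT x_41) is unit, so x_41 = false.
The clause (x_43) is unit, so x_43 = true.
Now (NOT x_43) is unsatisfied and unit — conflict.
Undo x_21 and try x_21 = false.
The clause (x_23) is unit, so x_23 = true.
The clause (NOT x_13) is unit, so x_13 = false.
The clause (NOT x_33) is unit, so x_33 = false.
The clause (x_31) is unit, so x_31 = true.
The clause (NOT x_41) is unit, so x_41 = false.
The clause (x_43) is unit, so x_43 = true.
Now (NOT x_43) is unsatisfied and unit — conflict.
Either choice for x_21 ends in contradiction.
Undo x_12 and try x_12 = false.
The clause (x_13) is unit, so x_13 = true.
The clause (NOT x_23) is unit, so x_23 = false.
The clause (NOT x_33) is unit, so x_33 = false.
The clause (NOT x_43) is unit, so x_43 = false.
Branch on x_21: set x_21 = true.
The clause (NOT x_31) is unit, so x_31 = false.
The clause (x_32) is unit, so x_32 = true.
The clause (NOT x_41) is unit, so x_41 = false.
The clause (x_42) is unit, so x_42 = true.
Now (NOT x_42) is unsatisfied and unit — conflict.
Undo x_21 and try x_21 = false.
The clause (x_22) is unit, so x_22 = true.
The clause (NOT x_32) is unit, so x_32 = false.
The clause (x_31) is unit, so x_31 = true.
The clause (NOT x_41) is unit, so x_41 = false.
The clause (x_42) is unit, so x_42 = true.
Now (NOT x_42) is unsatisfied and unit — conflict.
Either choice for x_21 ends in contradiction.
Either choice for x_12 ends in contradiction.
Undo x_11 and try x_11 = true.
The clause (NOT x_21) is unit, so x_21 = false.
The clause (NOT x_31) is unit, so x_31 = false.
The clause (NOT x_41) is unit, so x_41 = false.
Branch on x_22: set x_22 = true.
The clause (NOT x_12) is unit, so x_12 = false.
The clause (NOT x_32) is unit, so x_32 = false.
The clause (x_33) is unit, so x_33 = true.
The clause (NOT x_42) is unit, so x_42 = false.
The clause (x_43) is unit, so x_43 = true.
Now (NOT x_43) is unsatisfied and unit — conflict.
Undo x_22 and try x_22 = false.
The clause (x_23) is unit, so x_23 = true.
The clause (NOT x_13) is unit, so x_13 = false.
The clause (NOT x_33) is unit, so x_33 = false.
The clause (x_32) is unit, so x_32 = true.
The clause (NOT x_12) is unit, so x_12 = false.
The clause (NOT x_42) is unit, so x_42 = false.
The clause (x_43) is unit, so x_43 = true.
Now (NOT x_43) is unsatisfied and unit — conflict.
Either choice for x_22 ends in contradiction.
Either choice for x_11 ends in contradiction.
No assignment satisfies every clause.

No, unsatisfiable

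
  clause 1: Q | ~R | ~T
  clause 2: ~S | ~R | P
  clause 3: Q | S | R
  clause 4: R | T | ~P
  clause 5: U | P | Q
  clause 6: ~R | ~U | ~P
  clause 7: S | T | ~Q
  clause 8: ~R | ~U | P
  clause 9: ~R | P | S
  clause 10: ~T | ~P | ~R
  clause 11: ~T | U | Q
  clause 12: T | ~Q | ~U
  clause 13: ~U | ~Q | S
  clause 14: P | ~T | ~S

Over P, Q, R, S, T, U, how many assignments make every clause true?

10

There are 2^6 = 64 truth assignments over (P, Q, R, S, T, U).
Split on Q. With Q = 1, the clauses containing Q are satisfied and ~Q drops from the rest; 6 of the 2^5 = 32 assignments to the other variables satisfy what remains.
With Q = 0, by the same count on the reduced clause set, 4 assignments work.
(One model: P=F, Q=F, R=F, S=T, T=F, U=T.)
Total: 6 + 4 = 10.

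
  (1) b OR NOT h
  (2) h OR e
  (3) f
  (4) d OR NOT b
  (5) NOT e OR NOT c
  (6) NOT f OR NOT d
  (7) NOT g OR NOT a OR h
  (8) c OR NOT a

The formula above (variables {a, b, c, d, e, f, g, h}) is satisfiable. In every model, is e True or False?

Suppose e = false.
(h) alone gives h = true.
(b) alone gives b = true.
(f) alone gives f = true.
(d) alone gives d = true.
Now (NOT d) is unsatisfied and unit — conflict.
So every satisfying assignment has e = True.

True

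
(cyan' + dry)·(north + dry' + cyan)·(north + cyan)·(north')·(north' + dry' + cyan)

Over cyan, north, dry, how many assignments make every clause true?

1

There are 2^3 = 8 truth assignments over (cyan, north, dry).
Split on north. With north = 1, the clauses containing north are satisfied and north' drops from the rest; 0 of the 2^2 = 4 assignments to the other variables satisfy what remains.
With north = 0, by the same count on the reduced clause set, 1 assignment works.
(One model: cyan=T, north=F, dry=T.)
Total: 0 + 1 = 1.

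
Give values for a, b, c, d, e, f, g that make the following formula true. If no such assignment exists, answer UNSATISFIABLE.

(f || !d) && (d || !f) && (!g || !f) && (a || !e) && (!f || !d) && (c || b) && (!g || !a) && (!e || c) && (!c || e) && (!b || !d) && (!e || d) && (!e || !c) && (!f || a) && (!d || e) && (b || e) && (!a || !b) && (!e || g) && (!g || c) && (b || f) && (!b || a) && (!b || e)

Case f = true:
(d) alone gives d = true.
Now (!d) is unsatisfied and unit — conflict.
That branch fails; take f = false instead.
(!d) alone gives d = false.
(!e) alone gives e = false.
(!c) alone gives c = false.
(b) alone gives b = true.
Now (!b) is unsatisfied and unit — conflict.
Either choice for f ends in contradiction.

UNSATISFIABLE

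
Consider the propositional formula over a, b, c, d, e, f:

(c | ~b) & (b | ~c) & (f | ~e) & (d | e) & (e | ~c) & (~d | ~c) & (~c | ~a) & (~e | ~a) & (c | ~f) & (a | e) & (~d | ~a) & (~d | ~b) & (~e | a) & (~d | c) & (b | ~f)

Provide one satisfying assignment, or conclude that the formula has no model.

Branch on c: set c = 1.
(b) alone gives b = 1.
(e) alone gives e = 1.
(f) alone gives f = 1.
(~d) alone gives d = 0.
(~a) alone gives a = 0.
That conflicts with the unit clause (a).
Undo c and try c = 0.
(~b) alone gives b = 0.
(~f) alone gives f = 0.
(~e) alone gives e = 0.
(d) alone gives d = 1.
That conflicts with the unit clause (~d).
Either choice for c ends in contradiction.

UNSATISFIABLE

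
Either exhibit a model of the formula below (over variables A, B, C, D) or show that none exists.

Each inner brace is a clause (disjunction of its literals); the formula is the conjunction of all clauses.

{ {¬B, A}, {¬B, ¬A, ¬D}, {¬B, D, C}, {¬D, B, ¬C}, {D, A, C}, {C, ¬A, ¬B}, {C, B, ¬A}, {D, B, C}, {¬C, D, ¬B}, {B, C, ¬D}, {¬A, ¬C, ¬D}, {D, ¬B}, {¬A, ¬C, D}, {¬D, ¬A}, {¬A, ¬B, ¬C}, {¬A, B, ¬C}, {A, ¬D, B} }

A=False,  B=False,  C=True,  D=False

Try B = False.
Try D = False.
Unit clause (C) forces C = True.
Unit clause (¬A) forces A = False.
This assignment satisfies each clause.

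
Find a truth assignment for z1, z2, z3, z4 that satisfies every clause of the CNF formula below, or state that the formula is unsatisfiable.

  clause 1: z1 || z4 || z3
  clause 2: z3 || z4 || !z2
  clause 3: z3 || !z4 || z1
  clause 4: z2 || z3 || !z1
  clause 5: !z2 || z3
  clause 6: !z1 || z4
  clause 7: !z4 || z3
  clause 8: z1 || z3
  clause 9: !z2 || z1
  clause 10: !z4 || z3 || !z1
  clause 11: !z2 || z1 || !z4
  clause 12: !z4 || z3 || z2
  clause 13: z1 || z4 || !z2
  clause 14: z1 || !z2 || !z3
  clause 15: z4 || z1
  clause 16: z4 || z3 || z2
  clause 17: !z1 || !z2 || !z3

Try z2 = false.
Try z3 = true.
Try z1 = true.
The clause (z4) is unit, so z4 = true.
All clauses are satisfied.

z1=true, z2=false, z3=true, z4=true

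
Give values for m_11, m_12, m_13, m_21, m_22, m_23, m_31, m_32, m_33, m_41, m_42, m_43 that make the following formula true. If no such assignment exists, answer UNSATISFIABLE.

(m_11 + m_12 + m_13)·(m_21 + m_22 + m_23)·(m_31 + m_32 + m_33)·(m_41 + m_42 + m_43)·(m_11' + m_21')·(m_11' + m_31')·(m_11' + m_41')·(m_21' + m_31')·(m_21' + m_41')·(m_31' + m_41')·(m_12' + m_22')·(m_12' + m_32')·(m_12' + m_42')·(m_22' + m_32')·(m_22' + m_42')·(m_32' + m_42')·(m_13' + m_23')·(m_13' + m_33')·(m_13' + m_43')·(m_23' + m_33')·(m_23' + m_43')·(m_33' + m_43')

UNSATISFIABLE

Case m_11 = 0:
Case m_12 = 1:
(m_22') alone gives m_22 = 0.
(m_32') alone gives m_32 = 0.
(m_42') alone gives m_42 = 0.
Case m_21 = 1:
(m_31') alone gives m_31 = 0.
(m_33) alone gives m_33 = 1.
(m_41') alone gives m_41 = 0.
(m_43) alone gives m_43 = 1.
Now (m_43') is unsatisfied and unit — conflict.
Undo m_21 and try m_21 = 0.
(m_23) alone gives m_23 = 1.
(m_13') alone gives m_13 = 0.
(m_33') alone gives m_33 = 0.
(m_31) alone gives m_31 = 1.
(m_41') alone gives m_41 = 0.
(m_43) alone gives m_43 = 1.
Now (m_43') is unsatisfied and unit — conflict.
Neither m_21 = 1 nor m_21 = 0 works.
Undo m_12 and try m_12 = 0.
(m_13) alone gives m_13 = 1.
(m_23') alone gives m_23 = 0.
(m_33') alone gives m_33 = 0.
(m_43') alone gives m_43 = 0.
Case m_21 = 1:
(m_31') alone gives m_31 = 0.
(m_32) alone gives m_32 = 1.
(m_41') alone gives m_41 = 0.
(m_42) alone gives m_42 = 1.
Now (m_42') is unsatisfied and unit — conflict.
Undo m_21 and try m_21 = 0.
(m_22) alone gives m_22 = 1.
(m_32') alone gives m_32 = 0.
(m_31) alone gives m_31 = 1.
(m_41') alone gives m_41 = 0.
(m_42) alone gives m_42 = 1.
Now (m_42') is unsatisfied and unit — conflict.
Neither m_21 = 1 nor m_21 = 0 works.
Neither m_12 = 1 nor m_12 = 0 works.
Undo m_11 and try m_11 = 1.
(m_21') alone gives m_21 = 0.
(m_31') alone gives m_31 = 0.
(m_41') alone gives m_41 = 0.
Case m_22 = 1:
(m_12') alone gives m_12 = 0.
(m_32') alone gives m_32 = 0.
(m_33) alone gives m_33 = 1.
(m_42') alone gives m_42 = 0.
(m_43) alone gives m_43 = 1.
Now (m_43') is unsatisfied and unit — conflict.
Undo m_22 and try m_22 = 0.
(m_23) alone gives m_23 = 1.
(m_13') alone gives m_13 = 0.
(m_33') alone gives m_33 = 0.
(m_32) alone gives m_32 = 1.
(m_12') alone gives m_12 = 0.
(m_42') alone gives m_42 = 0.
(m_43) alone gives m_43 = 1.
Now (m_43') is unsatisfied and unit — conflict.
Neither m_22 = 1 nor m_22 = 0 works.
Neither m_11 = 1 nor m_11 = 0 works.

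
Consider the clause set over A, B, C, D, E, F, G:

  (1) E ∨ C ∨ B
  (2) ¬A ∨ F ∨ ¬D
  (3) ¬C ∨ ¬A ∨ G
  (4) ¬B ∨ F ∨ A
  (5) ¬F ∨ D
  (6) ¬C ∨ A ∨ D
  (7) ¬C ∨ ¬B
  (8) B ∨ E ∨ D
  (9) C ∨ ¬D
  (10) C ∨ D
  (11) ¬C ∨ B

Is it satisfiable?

Unsatisfiable

Suppose F = False.
Suppose A = False.
Unit clause (¬B) forces B = False.
Unit clause (¬C) forces C = False.
Unit clause (E) forces E = True.
Unit clause (¬D) forces D = False.
But (D) is also a unit clause — contradiction.
That branch fails; take A = True instead.
Unit clause (¬D) forces D = False.
Unit clause (C) forces C = True.
Unit clause (G) forces G = True.
Unit clause (¬B) forces B = False.
But (B) is also a unit clause — contradiction.
Either choice for A ends in contradiction.
That branch fails; take F = True instead.
Unit clause (D) forces D = True.
Unit clause (C) forces C = True.
Unit clause (¬B) forces B = False.
But (B) is also a unit clause — contradiction.
Either choice for F ends in contradiction.
No assignment satisfies every clause.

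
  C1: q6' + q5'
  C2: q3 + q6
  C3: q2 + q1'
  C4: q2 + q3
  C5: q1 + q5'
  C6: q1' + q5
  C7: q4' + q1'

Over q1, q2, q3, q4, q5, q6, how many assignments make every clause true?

There are 2^6 = 64 truth assignments over (q1, q2, q3, q4, q5, q6).
Split on q2. With q2 = 1, the clauses containing q2 are satisfied and q2' drops from the rest; 7 of the 2^5 = 32 assignments to the other variables satisfy what remains.
With q2 = 0, by the same count on the reduced clause set, 4 assignments work.
(One model: q1=F, q2=F, q3=T, q4=F, q5=F, q6=F.)
Total: 7 + 4 = 11.

11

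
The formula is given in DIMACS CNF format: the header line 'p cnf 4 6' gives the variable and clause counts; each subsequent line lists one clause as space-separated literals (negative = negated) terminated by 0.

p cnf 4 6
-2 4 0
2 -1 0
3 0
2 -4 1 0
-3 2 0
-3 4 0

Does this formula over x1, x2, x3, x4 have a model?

The clause (x3) is unit, so x3 = True.
The clause (x2) is unit, so x2 = True.
The clause (x4) is unit, so x4 = True.
No clause remains; x1 is free.
A satisfying assignment: x1 ↦ False,  x2 ↦ True,  x3 ↦ True,  x4 ↦ True.

Yes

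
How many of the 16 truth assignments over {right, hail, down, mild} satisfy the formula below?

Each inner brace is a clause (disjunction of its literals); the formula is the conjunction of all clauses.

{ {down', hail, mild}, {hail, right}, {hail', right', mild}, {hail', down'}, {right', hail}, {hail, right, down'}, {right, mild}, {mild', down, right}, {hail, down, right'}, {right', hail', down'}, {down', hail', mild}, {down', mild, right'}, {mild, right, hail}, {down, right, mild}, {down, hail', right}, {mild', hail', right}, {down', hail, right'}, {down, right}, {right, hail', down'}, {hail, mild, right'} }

1

There are 2^4 = 16 truth assignments over (right, hail, down, mild).
Check each against the 20 clauses (columns in the order right, hail, down, mild):
  F F F F  ✗ fails (hail + right)
  F F F T  ✗ fails (hail + right)
  F F T F  ✗ fails (down' + hail + mild)
  F F T T  ✗ fails (hail + right)
  F T F F  ✗ fails (right + mild)
  F T F T  ✗ fails (mild' + down + right)
  F T T F  ✗ fails (hail' + down')
  F T T T  ✗ fails (hail' + down')
  T F F F  ✗ fails (right' + hail)
  T F F T  ✗ fails (right' + hail)
  T F T F  ✗ fails (down' + hail + mild)
  T F T T  ✗ fails (right' + hail)
  T T F F  ✗ fails (hail' + right' + mild)
  T T F T  ✓ satisfies all
  T T T F  ✗ fails (hail' + right' + mild)
  T T T T  ✗ fails (hail' + down')
1 of the 16 rows is a model.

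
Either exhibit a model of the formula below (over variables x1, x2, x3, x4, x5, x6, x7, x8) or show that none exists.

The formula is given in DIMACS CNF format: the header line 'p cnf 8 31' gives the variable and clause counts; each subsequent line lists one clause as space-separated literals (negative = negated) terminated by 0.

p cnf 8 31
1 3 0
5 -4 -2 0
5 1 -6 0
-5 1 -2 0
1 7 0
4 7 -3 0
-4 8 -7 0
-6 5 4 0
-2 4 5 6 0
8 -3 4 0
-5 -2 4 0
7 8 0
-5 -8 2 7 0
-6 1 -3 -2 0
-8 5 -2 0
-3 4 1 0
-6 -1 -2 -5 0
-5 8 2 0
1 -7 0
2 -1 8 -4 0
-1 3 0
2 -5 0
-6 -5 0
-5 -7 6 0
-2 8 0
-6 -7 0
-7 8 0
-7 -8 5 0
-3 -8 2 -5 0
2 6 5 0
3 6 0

x1=True, x2=False, x3=True, x4=True, x5=False, x6=True, x7=False, x8=True

Branch on x1: set x1 = True.
From the singleton clause (x3), x3 = True.
Branch on x4: set x4 = True.
Branch on x5: set x5 = False.
From the singleton clause (¬x2), x2 = False.
From the singleton clause (x8), x8 = True.
From the singleton clause (¬x7), x7 = False.
From the singleton clause (x6), x6 = True.
Every clause now holds.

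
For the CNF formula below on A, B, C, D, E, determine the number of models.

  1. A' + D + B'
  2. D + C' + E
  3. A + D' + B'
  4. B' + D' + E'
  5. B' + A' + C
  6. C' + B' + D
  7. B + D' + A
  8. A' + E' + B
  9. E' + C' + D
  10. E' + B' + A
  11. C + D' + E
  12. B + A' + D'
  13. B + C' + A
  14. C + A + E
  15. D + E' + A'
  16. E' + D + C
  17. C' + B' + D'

1

There are 2^5 = 32 truth assignments over (A, B, C, D, E).
Split on D. With D = 1, the clauses containing D are satisfied and D' drops from the rest; 0 of the 2^4 = 16 assignments to the other variables satisfy what remains.
With D = 0, by the same count on the reduced clause set, 1 assignment works.
(One model: A=T, B=F, C=F, D=F, E=F.)
Total: 0 + 1 = 1.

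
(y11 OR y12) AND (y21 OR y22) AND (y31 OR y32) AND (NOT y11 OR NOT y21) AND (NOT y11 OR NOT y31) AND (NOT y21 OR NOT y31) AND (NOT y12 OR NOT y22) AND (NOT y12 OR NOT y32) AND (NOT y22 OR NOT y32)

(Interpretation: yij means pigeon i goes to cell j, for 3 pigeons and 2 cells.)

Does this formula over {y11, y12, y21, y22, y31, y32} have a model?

No, unsatisfiable

Case y11 = true:
Unit clause (NOT y21) forces y21 = false.
Unit clause (y22) forces y22 = true.
Unit clause (NOT y31) forces y31 = false.
Unit clause (y32) forces y32 = true.
But (NOT y32) is also a unit clause — contradiction.
Backtrack on y11: now try y11 = false.
Unit clause (y12) forces y12 = true.
Unit clause (NOT y22) forces y22 = false.
Unit clause (y21) forces y21 = true.
Unit clause (NOT y31) forces y31 = false.
Unit clause (y32) forces y32 = true.
But (NOT y32) is also a unit clause — contradiction.
Neither y11 = true nor y11 = false works.
No assignment satisfies every clause.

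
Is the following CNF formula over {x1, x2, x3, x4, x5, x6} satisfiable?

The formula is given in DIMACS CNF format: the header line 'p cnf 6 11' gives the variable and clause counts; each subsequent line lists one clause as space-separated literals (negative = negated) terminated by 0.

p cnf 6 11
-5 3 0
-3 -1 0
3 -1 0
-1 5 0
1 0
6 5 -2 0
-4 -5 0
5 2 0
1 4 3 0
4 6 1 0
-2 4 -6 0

Unsatisfiable

(x1) alone gives x1 = True.
(¬x3) alone gives x3 = False.
That conflicts with the unit clause (x3).
No assignment satisfies every clause.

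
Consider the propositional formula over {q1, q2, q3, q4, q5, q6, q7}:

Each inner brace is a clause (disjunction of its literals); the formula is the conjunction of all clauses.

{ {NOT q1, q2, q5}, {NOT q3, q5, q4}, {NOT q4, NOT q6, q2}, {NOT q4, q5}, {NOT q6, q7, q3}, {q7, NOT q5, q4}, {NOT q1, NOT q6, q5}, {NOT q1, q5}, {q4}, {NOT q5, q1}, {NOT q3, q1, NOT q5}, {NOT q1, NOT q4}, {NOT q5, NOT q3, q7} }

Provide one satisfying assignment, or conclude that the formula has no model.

UNSATISFIABLE

The clause (q4) is unit, so q4 = true.
The clause (q5) is unit, so q5 = true.
The clause (q1) is unit, so q1 = true.
That conflicts with the unit clause (NOT q1).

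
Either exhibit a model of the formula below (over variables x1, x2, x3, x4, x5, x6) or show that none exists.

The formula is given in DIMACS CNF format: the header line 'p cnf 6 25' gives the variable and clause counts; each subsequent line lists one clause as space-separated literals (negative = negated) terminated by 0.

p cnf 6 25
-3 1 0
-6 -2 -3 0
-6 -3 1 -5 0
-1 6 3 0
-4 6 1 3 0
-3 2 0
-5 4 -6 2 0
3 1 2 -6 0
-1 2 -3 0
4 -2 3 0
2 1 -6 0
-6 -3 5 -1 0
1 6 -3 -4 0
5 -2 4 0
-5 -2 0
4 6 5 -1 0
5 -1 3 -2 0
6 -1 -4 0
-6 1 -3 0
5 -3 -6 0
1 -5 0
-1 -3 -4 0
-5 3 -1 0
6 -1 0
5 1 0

x1=True; x2=False; x3=False; x4=True; x5=False; x6=True

Branch on x3: set x3 = False.
Branch on x1: set x1 = True.
The clause (x6) is unit, so x6 = True.
The clause (¬x5) is unit, so x5 = False.
The clause (¬x2) is unit, so x2 = False.
Every clause is now satisfied; x4 is unconstrained.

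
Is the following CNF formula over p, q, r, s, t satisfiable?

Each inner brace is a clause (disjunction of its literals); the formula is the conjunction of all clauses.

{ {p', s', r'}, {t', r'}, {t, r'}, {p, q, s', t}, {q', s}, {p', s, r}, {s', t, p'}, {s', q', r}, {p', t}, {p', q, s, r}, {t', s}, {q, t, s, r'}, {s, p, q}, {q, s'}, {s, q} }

No, unsatisfiable

Case t = 0:
Unit clause (r') forces r = 0.
Unit clause (p') forces p = 0.
Case q = 1:
Unit clause (s) forces s = 1.
Now (s') is unsatisfied and unit — conflict.
Undo q and try q = 0.
Unit clause (s') forces s = 0.
Now (s) is unsatisfied and unit — conflict.
Neither q = 1 nor q = 0 works.
Undo t and try t = 1.
Unit clause (r') forces r = 0.
Unit clause (s) forces s = 1.
Unit clause (q') forces q = 0.
Now (q) is unsatisfied and unit — conflict.
Neither t = 1 nor t = 0 works.
No assignment satisfies every clause.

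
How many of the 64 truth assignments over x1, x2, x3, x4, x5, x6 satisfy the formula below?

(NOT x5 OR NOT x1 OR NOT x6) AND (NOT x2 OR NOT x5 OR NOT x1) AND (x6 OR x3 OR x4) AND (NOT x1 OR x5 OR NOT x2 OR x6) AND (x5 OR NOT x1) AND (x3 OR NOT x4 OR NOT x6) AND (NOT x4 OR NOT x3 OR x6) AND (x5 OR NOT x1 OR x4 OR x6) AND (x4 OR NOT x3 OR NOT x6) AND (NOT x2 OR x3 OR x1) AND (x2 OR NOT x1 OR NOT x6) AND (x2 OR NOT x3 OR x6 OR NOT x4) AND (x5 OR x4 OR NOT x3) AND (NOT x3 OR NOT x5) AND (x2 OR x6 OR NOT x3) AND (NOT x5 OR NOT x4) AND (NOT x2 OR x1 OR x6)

5

There are 2^6 = 64 truth assignments over (x1, x2, x3, x4, x5, x6).
Split on x5. With x5 = true, the clauses containing x5 are satisfied and NOT x5 drops from the rest; 1 of the 2^5 = 32 assignments to the other variables satisfy what remains.
With x5 = false, by the same count on the reduced clause set, 4 assignments work.
(One model: x1=F, x2=F, x3=F, x4=F, x5=F, x6=T.)
Total: 1 + 4 = 5.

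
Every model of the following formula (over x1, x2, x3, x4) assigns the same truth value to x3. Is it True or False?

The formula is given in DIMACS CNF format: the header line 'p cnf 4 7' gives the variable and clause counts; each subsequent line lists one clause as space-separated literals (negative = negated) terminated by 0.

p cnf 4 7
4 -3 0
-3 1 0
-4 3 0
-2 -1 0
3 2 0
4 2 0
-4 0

False

Suppose x3 = True.
(x4) alone gives x4 = True.
But (¬x4) is also a unit clause — contradiction.
So every satisfying assignment has x3 = False.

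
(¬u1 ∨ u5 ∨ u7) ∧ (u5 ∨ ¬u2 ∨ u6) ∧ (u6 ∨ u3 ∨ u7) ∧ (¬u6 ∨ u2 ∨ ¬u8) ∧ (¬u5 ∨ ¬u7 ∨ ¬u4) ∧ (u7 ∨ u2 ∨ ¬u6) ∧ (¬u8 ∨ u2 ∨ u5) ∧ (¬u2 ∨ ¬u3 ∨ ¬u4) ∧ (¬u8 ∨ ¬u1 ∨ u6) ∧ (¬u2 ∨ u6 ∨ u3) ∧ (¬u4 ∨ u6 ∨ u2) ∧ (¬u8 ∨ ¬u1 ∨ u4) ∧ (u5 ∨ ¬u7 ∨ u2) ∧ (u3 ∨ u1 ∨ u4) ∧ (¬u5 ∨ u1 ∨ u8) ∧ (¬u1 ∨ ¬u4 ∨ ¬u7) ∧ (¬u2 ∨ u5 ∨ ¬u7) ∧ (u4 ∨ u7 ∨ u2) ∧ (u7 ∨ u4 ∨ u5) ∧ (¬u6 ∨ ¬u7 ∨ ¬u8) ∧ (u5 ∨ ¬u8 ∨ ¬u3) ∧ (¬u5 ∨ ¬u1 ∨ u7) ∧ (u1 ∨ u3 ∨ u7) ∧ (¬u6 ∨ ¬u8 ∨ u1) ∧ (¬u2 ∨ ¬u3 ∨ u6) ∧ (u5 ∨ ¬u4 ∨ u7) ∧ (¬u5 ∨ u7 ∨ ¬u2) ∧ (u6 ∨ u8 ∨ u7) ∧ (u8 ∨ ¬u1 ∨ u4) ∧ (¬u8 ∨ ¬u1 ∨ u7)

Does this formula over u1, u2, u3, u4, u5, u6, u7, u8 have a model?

Case u1 = False:
Case u3 = True:
Case u2 = False:
Case u6 = False:
Unit clause (¬u4) forces u4 = False.
Unit clause (u7) forces u7 = True.
Unit clause (u5) forces u5 = True.
Unit clause (u8) forces u8 = True.
All clauses are satisfied.
A satisfying assignment: u1 ↦ False, u2 ↦ False, u3 ↦ True, u4 ↦ False, u5 ↦ True, u6 ↦ False, u7 ↦ True, u8 ↦ True.

Yes, satisfiable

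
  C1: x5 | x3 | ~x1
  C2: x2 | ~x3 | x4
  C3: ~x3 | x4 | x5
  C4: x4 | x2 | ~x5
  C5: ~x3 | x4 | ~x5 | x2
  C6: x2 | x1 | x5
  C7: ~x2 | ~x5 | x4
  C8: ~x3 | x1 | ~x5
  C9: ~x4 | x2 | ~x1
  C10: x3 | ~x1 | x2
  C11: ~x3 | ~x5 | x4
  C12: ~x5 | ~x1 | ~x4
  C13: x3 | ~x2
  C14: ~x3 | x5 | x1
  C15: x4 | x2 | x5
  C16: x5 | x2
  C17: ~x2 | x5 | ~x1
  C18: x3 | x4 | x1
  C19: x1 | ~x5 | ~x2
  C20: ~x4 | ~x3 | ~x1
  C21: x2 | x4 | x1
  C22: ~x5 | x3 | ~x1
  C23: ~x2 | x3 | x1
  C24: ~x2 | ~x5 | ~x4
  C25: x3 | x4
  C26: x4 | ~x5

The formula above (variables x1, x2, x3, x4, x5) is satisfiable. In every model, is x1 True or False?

False

Suppose x1 = 1.
Suppose x5 = 1.
Unit clause (~x4) forces x4 = 0.
Now (x4) is unsatisfied and unit — conflict.
Undo x5 and try x5 = 0.
Unit clause (x3) forces x3 = 1.
Unit clause (x4) forces x4 = 1.
Now (~x4) is unsatisfied and unit — conflict.
Both values of x5 lead to a conflict.
So every satisfying assignment has x1 = False.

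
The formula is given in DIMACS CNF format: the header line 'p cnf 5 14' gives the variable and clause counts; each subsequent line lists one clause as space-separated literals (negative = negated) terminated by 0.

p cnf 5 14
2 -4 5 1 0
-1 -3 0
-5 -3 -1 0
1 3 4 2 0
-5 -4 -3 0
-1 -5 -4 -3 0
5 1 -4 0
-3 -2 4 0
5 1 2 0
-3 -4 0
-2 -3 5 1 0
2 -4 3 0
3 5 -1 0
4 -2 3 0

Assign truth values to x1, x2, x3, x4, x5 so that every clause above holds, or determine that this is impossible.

Case x1 = False:
Case x5 = True:
Case x4 = False:
Case x3 = True:
The clause (¬x2) is unit, so x2 = False.
Every clause now holds.

x1: False, x2: False, x3: True, x4: False, x5: True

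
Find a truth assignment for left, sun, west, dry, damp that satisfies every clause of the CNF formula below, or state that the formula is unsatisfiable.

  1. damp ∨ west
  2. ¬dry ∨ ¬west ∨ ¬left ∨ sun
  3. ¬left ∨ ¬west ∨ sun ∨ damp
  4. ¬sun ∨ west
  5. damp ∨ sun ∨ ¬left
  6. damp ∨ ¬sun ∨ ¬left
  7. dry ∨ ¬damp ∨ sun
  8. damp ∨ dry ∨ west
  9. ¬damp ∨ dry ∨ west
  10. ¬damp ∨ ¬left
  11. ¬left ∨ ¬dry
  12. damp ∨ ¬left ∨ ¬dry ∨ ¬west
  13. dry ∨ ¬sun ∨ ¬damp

left ↦ False; sun ↦ False; west ↦ True; dry ↦ True; damp ↦ True

Try damp = True.
From the singleton clause (¬left), left = False.
Try sun = False.
From the singleton clause (dry), dry = True.
No clause remains; west is free.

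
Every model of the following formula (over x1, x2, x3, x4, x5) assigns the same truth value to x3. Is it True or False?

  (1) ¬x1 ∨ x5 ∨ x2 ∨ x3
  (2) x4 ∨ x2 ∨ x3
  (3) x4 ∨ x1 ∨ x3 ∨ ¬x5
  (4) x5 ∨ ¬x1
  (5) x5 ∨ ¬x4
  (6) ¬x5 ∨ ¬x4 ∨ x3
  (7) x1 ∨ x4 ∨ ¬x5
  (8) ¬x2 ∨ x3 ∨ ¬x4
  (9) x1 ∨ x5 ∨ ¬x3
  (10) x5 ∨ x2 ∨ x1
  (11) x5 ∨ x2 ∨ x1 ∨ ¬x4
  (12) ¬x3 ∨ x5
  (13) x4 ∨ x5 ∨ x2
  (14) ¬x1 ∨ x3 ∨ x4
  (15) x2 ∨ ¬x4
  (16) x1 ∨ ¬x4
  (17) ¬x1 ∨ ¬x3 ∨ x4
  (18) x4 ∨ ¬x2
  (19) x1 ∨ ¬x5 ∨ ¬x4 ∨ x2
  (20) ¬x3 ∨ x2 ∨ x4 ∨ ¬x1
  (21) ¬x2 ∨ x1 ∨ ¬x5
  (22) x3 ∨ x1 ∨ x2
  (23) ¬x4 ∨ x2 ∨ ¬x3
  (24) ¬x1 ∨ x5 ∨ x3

True

Suppose x3 = False.
Try x4 = True.
From the singleton clause (x5), x5 = True.
That conflicts with the unit clause (¬x5).
Backtrack on x4: now try x4 = False.
From the singleton clause (x2), x2 = True.
That conflicts with the unit clause (¬x2).
Neither x4 = True nor x4 = False works.
So every satisfying assignment has x3 = True.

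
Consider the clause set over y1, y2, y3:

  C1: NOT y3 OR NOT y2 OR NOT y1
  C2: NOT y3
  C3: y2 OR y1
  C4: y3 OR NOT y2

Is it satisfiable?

(NOT y3) alone gives y3 = false.
(NOT y2) alone gives y2 = false.
(y1) alone gives y1 = true.
All clauses are satisfied.
A satisfying assignment: y1: true, y2: false, y3: false.

Yes, satisfiable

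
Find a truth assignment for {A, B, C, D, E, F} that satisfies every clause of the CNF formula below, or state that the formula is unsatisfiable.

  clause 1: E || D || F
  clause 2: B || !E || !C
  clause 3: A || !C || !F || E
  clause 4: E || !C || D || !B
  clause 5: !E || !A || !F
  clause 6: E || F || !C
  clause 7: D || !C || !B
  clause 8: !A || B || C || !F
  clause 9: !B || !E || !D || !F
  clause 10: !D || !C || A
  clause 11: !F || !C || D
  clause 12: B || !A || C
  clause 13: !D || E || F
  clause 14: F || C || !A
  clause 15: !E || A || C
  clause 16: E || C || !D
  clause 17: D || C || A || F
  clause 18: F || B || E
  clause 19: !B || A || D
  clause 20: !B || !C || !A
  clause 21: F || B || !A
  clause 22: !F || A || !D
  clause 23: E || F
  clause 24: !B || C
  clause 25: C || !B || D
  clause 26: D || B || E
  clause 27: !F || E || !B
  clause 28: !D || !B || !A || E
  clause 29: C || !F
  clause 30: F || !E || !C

A=true,  B=false,  C=true,  D=true,  E=false,  F=true

Suppose E = false.
From the singleton clause (F), F = true.
From the singleton clause (!B), B = false.
From the singleton clause (D), D = true.
From the singleton clause (C), C = true.
From the singleton clause (A), A = true.
All clauses are satisfied.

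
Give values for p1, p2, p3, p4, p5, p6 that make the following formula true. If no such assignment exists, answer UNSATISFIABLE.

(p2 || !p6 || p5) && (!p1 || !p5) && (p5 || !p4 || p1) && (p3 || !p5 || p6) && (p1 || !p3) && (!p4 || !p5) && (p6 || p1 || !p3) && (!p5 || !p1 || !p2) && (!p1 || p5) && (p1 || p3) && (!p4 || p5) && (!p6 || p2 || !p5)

UNSATISFIABLE

Suppose p1 = false.
The clause (!p3) is unit, so p3 = false.
But (p3) is also a unit clause — contradiction.
So p1 must be the other value — set p1 = true.
The clause (!p5) is unit, so p5 = false.
But (p5) is also a unit clause — contradiction.
Neither p1 = true nor p1 = false works.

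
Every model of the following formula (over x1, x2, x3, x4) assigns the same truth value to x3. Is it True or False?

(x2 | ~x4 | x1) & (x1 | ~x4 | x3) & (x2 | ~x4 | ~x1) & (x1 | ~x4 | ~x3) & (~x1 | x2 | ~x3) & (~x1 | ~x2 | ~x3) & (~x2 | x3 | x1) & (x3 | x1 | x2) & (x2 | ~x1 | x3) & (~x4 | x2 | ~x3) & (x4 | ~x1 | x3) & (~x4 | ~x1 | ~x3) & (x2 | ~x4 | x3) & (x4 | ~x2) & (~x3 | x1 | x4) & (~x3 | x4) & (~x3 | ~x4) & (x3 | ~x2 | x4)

False

Suppose x3 = 1.
Unit clause (x4) forces x4 = 1.
Now (~x4) is unsatisfied and unit — conflict.
So every satisfying assignment has x3 = False.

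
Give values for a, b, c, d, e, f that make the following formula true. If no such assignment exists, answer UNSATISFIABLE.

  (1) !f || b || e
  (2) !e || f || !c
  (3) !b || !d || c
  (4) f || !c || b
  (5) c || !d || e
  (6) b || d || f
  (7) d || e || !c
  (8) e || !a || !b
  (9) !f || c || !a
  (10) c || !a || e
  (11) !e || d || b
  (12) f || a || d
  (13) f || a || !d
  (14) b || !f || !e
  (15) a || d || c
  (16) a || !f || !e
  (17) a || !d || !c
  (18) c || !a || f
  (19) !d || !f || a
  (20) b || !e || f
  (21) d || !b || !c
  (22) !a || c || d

a=true, b=true, c=true, d=true, e=true, f=true

Case f = true:
Case b = true:
Case d = true:
Unit clause (c) forces c = true.
Unit clause (a) forces a = true.
Unit clause (e) forces e = true.
All clauses are satisfied.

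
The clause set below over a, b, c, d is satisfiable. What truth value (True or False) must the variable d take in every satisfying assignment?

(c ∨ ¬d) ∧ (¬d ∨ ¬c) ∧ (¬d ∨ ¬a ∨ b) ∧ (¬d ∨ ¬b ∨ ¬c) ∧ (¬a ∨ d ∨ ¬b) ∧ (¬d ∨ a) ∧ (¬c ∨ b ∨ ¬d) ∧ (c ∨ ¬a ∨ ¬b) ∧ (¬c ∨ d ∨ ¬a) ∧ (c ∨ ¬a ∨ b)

False

Suppose d = True.
(c) alone gives c = True.
That conflicts with the unit clause (¬c).
So every satisfying assignment has d = False.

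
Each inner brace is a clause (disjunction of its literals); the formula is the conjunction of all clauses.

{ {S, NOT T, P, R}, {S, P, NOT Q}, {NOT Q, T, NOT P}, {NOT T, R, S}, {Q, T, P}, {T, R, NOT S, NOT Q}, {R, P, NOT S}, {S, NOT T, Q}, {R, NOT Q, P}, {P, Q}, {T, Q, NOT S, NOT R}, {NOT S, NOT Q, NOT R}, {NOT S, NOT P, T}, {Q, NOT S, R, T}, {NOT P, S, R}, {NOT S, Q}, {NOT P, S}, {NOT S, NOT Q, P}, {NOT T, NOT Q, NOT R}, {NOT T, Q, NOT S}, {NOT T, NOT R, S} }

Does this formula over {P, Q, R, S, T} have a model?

Try P = true.
From the singleton clause (S), S = true.
From the singleton clause (T), T = true.
From the singleton clause (Q), Q = true.
From the singleton clause (NOT R), R = false.
All clauses are satisfied.
A satisfying assignment: P: true,  Q: true,  R: false,  S: true,  T: true.

Satisfiable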